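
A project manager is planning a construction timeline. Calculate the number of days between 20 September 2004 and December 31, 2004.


Start: September 20, 2004
End: December 31, 2004
Days left in September: 10
October: 31
November: 30
December: 31
Sum of remaining months: 92
Total: 10 + 92 = 102

102


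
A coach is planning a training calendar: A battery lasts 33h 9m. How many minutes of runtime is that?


Hours: 33
Extra minutes: 9
Minutes per hour: 60
Hours to minutes: 33 x 60 = 1980
Total: 1980 + 9 = 1989

1989


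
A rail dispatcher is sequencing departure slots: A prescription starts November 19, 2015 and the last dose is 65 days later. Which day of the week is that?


Start: 2015-11-19 (Thursday)
Step 1 - find target date: add 65 days
  2015-11-19 + 65 days = 2016-01-23
Step 2 - day of week:
  65 mod 7 = 2
  Thursday + 2 days -> Saturday
Result: Saturday (2016-01-23)

Saturday


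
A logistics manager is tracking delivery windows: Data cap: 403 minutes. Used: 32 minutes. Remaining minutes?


Total budget: 403 minutes
Time used: 32 minutes
Remaining: 403 - 32 = 371 minutes
Percent used: 7.9%
Percent remaining: 92.1%

371


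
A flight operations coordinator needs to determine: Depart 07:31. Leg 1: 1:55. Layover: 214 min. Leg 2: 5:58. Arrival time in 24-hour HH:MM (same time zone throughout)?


Depart: 07:31
Leg 1: +115 min -> 09:26
Layover: +214 min -> 13:00
Leg 2: +358 min -> 18:58
Total travel: 687 minutes = 11h 27m
Arrival: 18:58

18:58


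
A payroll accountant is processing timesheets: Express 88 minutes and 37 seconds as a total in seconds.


Minutes: 88
Seconds: 37
Convert minutes to seconds: 88 x 60 = 5280
Add remaining seconds: 5280 + 37 = 5317

5317


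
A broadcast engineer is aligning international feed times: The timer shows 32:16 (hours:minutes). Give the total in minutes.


Hours: 32
Minutes: 16
Convert hours to minutes: 32 x 60 = 1920
Add remaining minutes: 1920 + 16 = 1936

1936


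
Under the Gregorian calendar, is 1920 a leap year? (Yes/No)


Year: 1920
Divisible by 4? 1920 / 4 = 480.0 -> Yes
Divisible by 100? 1920 / 100 = 19.2 -> No
Divisible by 4 but not 100, so it IS a leap year

Yes


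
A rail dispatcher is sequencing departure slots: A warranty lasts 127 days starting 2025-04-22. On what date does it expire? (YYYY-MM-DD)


Start: 2025-04-22
Adding 127 days
Days remaining in April: 8
After April: 119 days still to add
May 2025: 31 days, 88 remaining
June 2025: 30 days, 58 remaining
July 2025: 31 days, 27 remaining
August 2025 has 31 days, need 27
Result: 2025-08-27

2025-08-27


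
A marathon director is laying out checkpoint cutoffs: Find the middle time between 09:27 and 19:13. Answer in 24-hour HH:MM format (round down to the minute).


Start time: 09:27 = 567 minutes from midnight
End time: 19:13 = 1153 minutes from midnight
Sum: 567 + 1153 = 1720
Midpoint: 1720 / 2 = 860 minutes
Convert: 860 / 60 = 14 hours, 20 minutes
Result: 14:20

14:20


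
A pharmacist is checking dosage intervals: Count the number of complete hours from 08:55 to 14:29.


Start: 08:55
End: 14:29
Hour difference: 14 - 8 = 6 hours
Minute difference: 29 - 55 = -26 minutes
Total minutes: 334
Complete hours: 334 / 60 = 5 (remainder 34)

5


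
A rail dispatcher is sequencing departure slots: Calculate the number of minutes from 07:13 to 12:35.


Start time: 07:13 = 433 minutes from midnight
End time: 12:35 = 755 minutes from midnight
Difference: 755 - 433 = 322 minutes
That is 5 hours and 22 minutes

322


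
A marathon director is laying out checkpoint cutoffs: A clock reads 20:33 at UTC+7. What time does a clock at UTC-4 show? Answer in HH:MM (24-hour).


Local time: 20:33 at UTC+7 (offset 7h)
Target zone: UTC-4 (offset -4h)
Difference: -4 - (7) = -11 hours
Calculation: 20 + (-11) = 9
Result: 09:33

09:33


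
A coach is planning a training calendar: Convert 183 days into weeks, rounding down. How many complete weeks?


Total days: 183
Days per week: 7
Division: 183 / 7 = 26 remainder 1
Complete weeks: 26
Remaining days: 1

26


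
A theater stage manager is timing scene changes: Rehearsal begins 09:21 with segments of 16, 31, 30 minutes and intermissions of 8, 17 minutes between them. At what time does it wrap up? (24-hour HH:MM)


Start: 09:21 = 561 min from midnight
  after task 1 (16 min): 09:37
  after break (8 min): 09:45
  after task 2 (31 min): 10:16
  after break (17 min): 10:33
  after task 3 (30 min): 11:03
Total elapsed: 102 minutes
End time: 11:03

11:03


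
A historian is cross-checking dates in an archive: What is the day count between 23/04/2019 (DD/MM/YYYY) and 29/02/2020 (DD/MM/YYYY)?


Start date: 2019-04-23
End date: 2020-02-29
Apr 2019: +8 days
May 2019: +31 days
Jun 2019: +30 days
... (8 more months)
Total: 312 days

312


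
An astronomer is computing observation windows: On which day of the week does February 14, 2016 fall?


Date: 2016-02-14
January 1, 2016 is a Friday
Day of year: 45
Offset from Jan 1: 44 days
44 mod 7 = 2
Result: Sunday

Sunday


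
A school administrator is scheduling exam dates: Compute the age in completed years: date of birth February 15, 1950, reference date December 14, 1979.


Birth: 1950-02-15
Reference: 1979-12-14
Year difference: 1979 - 1950 = 29
Has birthday (02-15) occurred by 12-14? Yes
Age in full years: 29

29


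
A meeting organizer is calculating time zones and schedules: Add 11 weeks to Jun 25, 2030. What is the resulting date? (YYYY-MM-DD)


Start: 2030-06-25
Weeks to add: 11
Convert to days: 11 x 7 = 77 days
Add 77 days to 2030-06-25
Result: 2030-09-10

2030-09-10


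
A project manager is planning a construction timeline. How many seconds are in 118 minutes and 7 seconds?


Minutes: 118
Extra seconds: 7
Seconds per minute: 60
Minutes to seconds: 118 x 60 = 7080
Total: 7080 + 7 = 7087

7087


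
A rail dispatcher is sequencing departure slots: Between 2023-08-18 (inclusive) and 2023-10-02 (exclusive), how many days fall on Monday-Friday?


Start: 2023-08-18 (Friday)
End (exclusive): 2023-10-02 (Monday)
Total calendar days: 45
Full weeks: 45 // 7 = 6 -> 30 weekdays
Remaining 3 days starting on Friday:
  Fri(w), Sat(-), Sun(-) -> 1 weekdays
Total business days: 30 + 1 = 31

31


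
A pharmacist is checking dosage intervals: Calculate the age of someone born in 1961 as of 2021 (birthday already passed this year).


Birth year: 1961
Current year: 2021
Age = current year - birth year
Age = 2021 - 1961 = 60

60


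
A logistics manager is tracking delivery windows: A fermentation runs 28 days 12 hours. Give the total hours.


Days: 28
Extra hours: 12
Hours per day: 24
Days to hours: 28 x 24 = 672
Total: 672 + 12 = 684

684


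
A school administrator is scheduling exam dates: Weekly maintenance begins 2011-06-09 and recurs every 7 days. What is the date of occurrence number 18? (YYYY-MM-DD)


First occurrence: 2011-06-09 (occurrence 1)
Each occurrence is 7 days after the previous.
Occurrence 18 is 17 weeks after the first.
17 weeks = 119 days
2011-06-09 + 119 days = 2011-10-06

2011-10-06


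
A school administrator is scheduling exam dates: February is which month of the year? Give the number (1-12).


Calendar month order:
1. January
2. February <--
3. March
February is month number 2

2


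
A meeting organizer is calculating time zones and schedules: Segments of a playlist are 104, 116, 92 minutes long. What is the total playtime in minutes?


Durations: 104, 116, 92
Running sum: 104
+ 116 = 220
+ 92 = 312
Total duration: 312 minutes
That is 5 hours and 12 minutes

312


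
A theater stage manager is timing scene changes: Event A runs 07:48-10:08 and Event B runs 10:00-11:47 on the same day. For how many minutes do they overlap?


Interval A: [468, 608] minutes from midnight
Interval B: [600, 707] minutes from midnight
Overlap start = max(468, 600) = 600
Overlap end = min(608, 707) = 608
Overlap = 608 - 600 = 8 minutes

8


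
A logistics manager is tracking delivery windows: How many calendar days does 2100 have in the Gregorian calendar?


Year: 2100
Check leap year rules:
Divisible by 4? Yes
Divisible by 100? Yes
Divisible by 400? No
2100 is not a leap year
Days: 365

365


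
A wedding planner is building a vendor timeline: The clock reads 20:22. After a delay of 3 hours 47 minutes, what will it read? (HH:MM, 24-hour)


Start time: 20:22
Adding: 3 hours 47 minutes
Minutes: 22 + 47 = 69
Minute overflow: 69 >= 60, so carry 1 hour, minutes = 9
Hours: 20 + 3 + 1 = 24
Hour wraparound: 24 mod 24 = 0
Result: 00:09

00:09


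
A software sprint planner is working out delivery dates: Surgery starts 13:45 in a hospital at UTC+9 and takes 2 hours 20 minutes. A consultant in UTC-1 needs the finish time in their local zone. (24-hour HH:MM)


Start: 13:45 in UTC+9
Step 1 - add duration:
  minutes: 45 + 20 = 65 (carry 1h)
  hours: 13 + 2 + 1 = 16
  end in UTC+9: 16:05
Step 2 - convert UTC+9 -> UTC-1:
  offset difference: -1 - (9) = -10 hours
  16 + (-10) = 6 -> mod 24 = 6
Result: 06:05 in UTC-1

06:05


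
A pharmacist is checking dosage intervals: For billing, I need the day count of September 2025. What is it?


Month: September
Year: 2025
September is a 30-day month
Total: 30 days

30


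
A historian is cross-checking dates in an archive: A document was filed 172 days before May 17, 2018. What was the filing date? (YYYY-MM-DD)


Start: 2018-05-17
Subtracting 172 days
Days already passed in May: 17
After going back through May: 155 more days to subtract
April 2018: 30 days, 125 remaining
March 2018: 31 days, 94 remaining
February 2018: 28 days, 66 remaining
January 2018: 31 days, 35 remaining
Result: 2017-11-26

2017-11-26


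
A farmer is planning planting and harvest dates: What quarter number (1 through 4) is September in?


Month: September (month 9)
Q1: January-March (months 1-3)
Q2: April-June (months 4-6)
Q3: July-September (months 7-9)
Q4: October-December (months 10-12)
Month 9 falls in Q3

3


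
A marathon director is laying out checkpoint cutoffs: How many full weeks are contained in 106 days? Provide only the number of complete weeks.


Total days: 106
Days per week: 7
Division: 106 / 7 = 15 remainder 1
Complete weeks: 15
Remaining days: 1

15


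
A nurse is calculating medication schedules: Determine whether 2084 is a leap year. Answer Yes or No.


Year: 2084
Divisible by 4? 2084 / 4 = 521.0 -> Yes
Divisible by 100? 2084 / 100 = 20.84 -> No
Divisible by 4 but not 100, so it IS a leap year

Yes


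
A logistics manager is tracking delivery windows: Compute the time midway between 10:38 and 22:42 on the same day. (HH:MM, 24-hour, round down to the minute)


Start time: 10:38 = 638 minutes from midnight
End time: 22:42 = 1362 minutes from midnight
Sum: 638 + 1362 = 2000
Midpoint: 2000 / 2 = 1000 minutes
Convert: 1000 / 60 = 16 hours, 40 minutes
Result: 16:40

16:40


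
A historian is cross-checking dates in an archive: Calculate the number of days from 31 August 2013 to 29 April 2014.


Start date: 2013-08-31
End date: 2014-04-29
Aug 2013: +1 days
Sep 2013: +30 days
Oct 2013: +31 days
... (6 more months)
Total: 241 days

241


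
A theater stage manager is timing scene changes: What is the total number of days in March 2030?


Month: March
Year: 2030
March is a 31-day month
Total: 31 days

31


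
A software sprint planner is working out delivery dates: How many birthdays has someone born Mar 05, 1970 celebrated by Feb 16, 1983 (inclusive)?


Birth: 1970-03-05
Reference: 1983-02-16
Year difference: 1983 - 1970 = 13
Has birthday (03-05) occurred by 02-16? No
Birthday not yet reached this year -> subtract 1
Age in full years: 12

12


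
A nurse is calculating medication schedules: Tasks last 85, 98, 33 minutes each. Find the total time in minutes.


Durations: 85, 98, 33
Running sum: 85
+ 98 = 183
+ 33 = 216
Total duration: 216 minutes
That is 3 hours and 36 minutes

216


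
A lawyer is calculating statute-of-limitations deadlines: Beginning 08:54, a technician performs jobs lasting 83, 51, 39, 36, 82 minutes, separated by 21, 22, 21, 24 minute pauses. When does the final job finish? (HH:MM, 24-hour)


Start: 08:54 = 534 min from midnight
  after task 1 (83 min): 10:17
  after break (21 min): 10:38
  after task 2 (51 min): 11:29
  after break (22 min): 11:51
  after task 3 (39 min): 12:30
  after break (21 min): 12:51
  after task 4 (36 min): 13:27
  after break (24 min): 13:51
  after task 5 (82 min): 15:13
Total elapsed: 379 minutes
End time: 15:13

15:13


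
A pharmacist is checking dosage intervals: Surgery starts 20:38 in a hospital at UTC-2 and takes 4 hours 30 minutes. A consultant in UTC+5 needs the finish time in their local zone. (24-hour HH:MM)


Start: 20:38 in UTC-2
Step 1 - add duration:
  minutes: 38 + 30 = 68 (carry 1h)
  hours: 20 + 4 + 1 = 25
  end in UTC-2: 01:08
Step 2 - convert UTC-2 -> UTC+5:
  offset difference: 5 - (-2) = 7 hours
  1 + (7) = 8 -> mod 24 = 8
Result: 08:08 in UTC+5

08:08


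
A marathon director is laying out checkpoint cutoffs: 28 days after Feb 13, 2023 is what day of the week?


Start: 2023-02-13 (Monday)
Step 1 - find target date: add 28 days
  2023-02-13 + 28 days = 2023-03-13
Step 2 - day of week:
  28 mod 7 = 0
  Monday + 0 days -> Monday
Result: Monday (2023-03-13)

Monday


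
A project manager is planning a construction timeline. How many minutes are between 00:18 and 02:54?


Start time: 00:18 = 18 minutes from midnight
End time: 02:54 = 174 minutes from midnight
Difference: 174 - 18 = 156 minutes
That is 2 hours and 36 minutes

156


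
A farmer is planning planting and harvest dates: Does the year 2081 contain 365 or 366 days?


Year: 2081
Check leap year rules:
Divisible by 4? No
2081 is not a leap year
Days: 365

365


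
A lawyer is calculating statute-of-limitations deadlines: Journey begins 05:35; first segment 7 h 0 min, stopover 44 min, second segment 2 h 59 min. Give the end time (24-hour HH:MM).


Depart: 05:35
Leg 1: +420 min -> 12:35
Layover: +44 min -> 13:19
Leg 2: +179 min -> 16:18
Total travel: 643 minutes = 10h 43m
Arrival: 16:18

16:18


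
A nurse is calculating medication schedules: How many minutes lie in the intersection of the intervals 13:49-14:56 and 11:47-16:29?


Interval A: [829, 896] minutes from midnight
Interval B: [707, 989] minutes from midnight
Overlap start = max(829, 707) = 829
Overlap end = min(896, 989) = 896
Overlap = 896 - 829 = 67 minutes

67


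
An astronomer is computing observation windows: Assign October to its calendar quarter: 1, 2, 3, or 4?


Month: October (month 10)
Q1: January-March (months 1-3)
Q2: April-June (months 4-6)
Q3: July-September (months 7-9)
Q4: October-December (months 10-12)
Month 10 falls in Q4

4


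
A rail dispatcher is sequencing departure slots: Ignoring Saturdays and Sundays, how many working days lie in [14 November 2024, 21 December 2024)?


Start: 2024-11-14 (Thursday)
End (exclusive): 2024-12-21 (Saturday)
Total calendar days: 37
Full weeks: 37 // 7 = 5 -> 25 weekdays
Remaining 2 days starting on Thursday:
  Thu(w), Fri(w) -> 2 weekdays
Total business days: 25 + 2 = 27

27


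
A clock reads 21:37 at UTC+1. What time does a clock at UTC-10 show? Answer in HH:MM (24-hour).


Local time: 21:37 at UTC+1 (offset 1h)
Target zone: UTC-10 (offset -10h)
Difference: -10 - (1) = -11 hours
Calculation: 21 + (-11) = 10
Result: 10:37

10:37


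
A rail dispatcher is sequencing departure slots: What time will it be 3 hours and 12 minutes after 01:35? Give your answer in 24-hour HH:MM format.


Start time: 01:35
Adding: 3 hours 12 minutes
Minutes: 35 + 12 = 47
Hours: 1 + 3 + 0 = 4
Result: 04:47

04:47


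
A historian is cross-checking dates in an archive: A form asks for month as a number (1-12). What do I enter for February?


Calendar month order:
1. January
2. February <--
3. March
February is month number 2

2


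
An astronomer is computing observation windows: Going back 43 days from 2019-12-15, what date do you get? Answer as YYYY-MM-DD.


Start: 2019-12-15
Subtracting 43 days
Days already passed in December: 15
After going back through December: 28 more days to subtract
November 2019 has 30 days, need 28
Result: 2019-11-02

2019-11-02


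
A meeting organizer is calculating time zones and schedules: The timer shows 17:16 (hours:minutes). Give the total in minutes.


Hours: 17
Minutes: 16
Convert hours to minutes: 17 x 60 = 1020
Add remaining minutes: 1020 + 16 = 1036

1036


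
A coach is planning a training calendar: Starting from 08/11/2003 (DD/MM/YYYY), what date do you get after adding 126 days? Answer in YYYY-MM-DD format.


Start: 2003-11-08
Adding 126 days
Days remaining in November: 22
After November: 104 days still to add
December 2003: 31 days, 73 remaining
January 2004: 31 days, 42 remaining
February 2004: 29 days, 13 remaining
March 2004 has 31 days, need 13
Result: 2004-03-13

2004-03-13


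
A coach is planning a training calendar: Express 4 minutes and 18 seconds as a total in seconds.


Minutes: 4
Seconds: 18
Convert minutes to seconds: 4 x 60 = 240
Add remaining seconds: 240 + 18 = 258

258


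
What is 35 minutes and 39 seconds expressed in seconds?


Minutes: 35
Extra seconds: 39
Seconds per minute: 60
Minutes to seconds: 35 x 60 = 2100
Total: 2100 + 39 = 2139

2139


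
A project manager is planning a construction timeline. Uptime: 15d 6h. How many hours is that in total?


Days: 15
Extra hours: 6
Hours per day: 24
Days to hours: 15 x 24 = 360
Total: 360 + 6 = 366

366


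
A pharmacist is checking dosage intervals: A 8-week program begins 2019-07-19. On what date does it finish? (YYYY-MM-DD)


Start: 2019-07-19
Weeks to add: 8
Convert to days: 8 x 7 = 56 days
Add 56 days to 2019-07-19
Result: 2019-09-13

2019-09-13


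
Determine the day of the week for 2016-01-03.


Date: 2016-01-03
January 1, 2016 is a Friday
Day of year: 3
Offset from Jan 1: 2 days
2 mod 7 = 2
Result: Sunday

Sunday


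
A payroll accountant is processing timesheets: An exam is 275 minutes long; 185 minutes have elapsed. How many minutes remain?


Total budget: 275 minutes
Time used: 185 minutes
Remaining: 275 - 185 = 90 minutes
Percent used: 67.3%
Percent remaining: 32.7%

90


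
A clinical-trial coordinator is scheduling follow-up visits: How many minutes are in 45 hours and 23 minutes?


Hours: 45
Extra minutes: 23
Minutes per hour: 60
Hours to minutes: 45 x 60 = 2700
Total: 2700 + 23 = 2723

2723


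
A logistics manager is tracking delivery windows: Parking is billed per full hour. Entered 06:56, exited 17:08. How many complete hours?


Start: 06:56
End: 17:08
Hour difference: 17 - 6 = 11 hours
Minute difference: 8 - 56 = -48 minutes
Total minutes: 612
Complete hours: 612 / 60 = 10 (remainder 12)

10


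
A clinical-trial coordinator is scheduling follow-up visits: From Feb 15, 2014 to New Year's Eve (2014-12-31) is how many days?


Start: February 15, 2014
End: December 31, 2014
Days left in February: 13
March: 31
April: 30
May: 31
June: 30
... plus remaining months
Sum of remaining months: 306
Total: 13 + 306 = 319

319


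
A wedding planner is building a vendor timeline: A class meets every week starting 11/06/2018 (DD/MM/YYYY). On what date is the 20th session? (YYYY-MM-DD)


First occurrence: 2018-06-11 (occurrence 1)
Each occurrence is 7 days after the previous.
Occurrence 20 is 19 weeks after the first.
19 weeks = 133 days
2018-06-11 + 133 days = 2018-10-22

2018-10-22


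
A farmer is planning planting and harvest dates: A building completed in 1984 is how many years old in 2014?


Birth year: 1984
Current year: 2014
Age = current year - birth year
Age = 2014 - 1984 = 30

30


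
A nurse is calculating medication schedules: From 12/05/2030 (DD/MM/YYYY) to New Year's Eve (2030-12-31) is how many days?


Start: May 12, 2030
End: December 31, 2030
Days left in May: 19
June: 30
July: 31
August: 31
September: 30
... plus remaining months
Sum of remaining months: 214
Total: 19 + 214 = 233

233


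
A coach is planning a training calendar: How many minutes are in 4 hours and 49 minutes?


Hours: 4
Minutes: 49
Convert hours to minutes: 4 x 60 = 240
Add remaining minutes: 240 + 49 = 289

289


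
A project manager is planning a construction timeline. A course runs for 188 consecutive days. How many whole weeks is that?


Total days: 188
Days per week: 7
Division: 188 / 7 = 26 remainder 6
Complete weeks: 26
Remaining days: 6

26


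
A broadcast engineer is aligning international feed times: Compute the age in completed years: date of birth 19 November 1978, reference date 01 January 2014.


Birth: 1978-11-19
Reference: 2014-01-01
Year difference: 2014 - 1978 = 36
Has birthday (11-19) occurred by 01-01? No
Birthday not yet reached this year -> subtract 1
Age in full years: 35

35


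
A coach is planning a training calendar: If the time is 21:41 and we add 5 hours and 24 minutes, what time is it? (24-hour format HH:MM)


Start time: 21:41
Adding: 5 hours 24 minutes
Minutes: 41 + 24 = 65
Minute overflow: 65 >= 60, so carry 1 hour, minutes = 5
Hours: 21 + 5 + 1 = 27
Hour wraparound: 27 mod 24 = 3
Result: 03:05

03:05


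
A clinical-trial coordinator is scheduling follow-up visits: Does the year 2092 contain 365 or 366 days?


Year: 2092
Check leap year rules:
Divisible by 4? Yes
Divisible by 100? No
2092 is a leap year
Days: 366

366


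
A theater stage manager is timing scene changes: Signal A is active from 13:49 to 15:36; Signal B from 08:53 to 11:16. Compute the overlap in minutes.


Interval A: [829, 936] minutes from midnight
Interval B: [533, 676] minutes from midnight
Overlap start = max(829, 533) = 829
Overlap end = min(936, 676) = 676
End <= start, so the intervals do not overlap: 0 minutes

0


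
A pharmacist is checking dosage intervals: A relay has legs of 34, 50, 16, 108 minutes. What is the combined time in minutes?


Durations: 34, 50, 16, 108
Running sum: 34
+ 50 = 84
+ 16 = 100
+ 108 = 208
Total duration: 208 minutes
That is 3 hours and 28 minutes

208


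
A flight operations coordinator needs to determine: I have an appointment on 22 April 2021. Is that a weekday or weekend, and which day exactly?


Date: 2021-04-22
January 1, 2021 is a Friday
Day of year: 112
Offset from Jan 1: 111 days
111 mod 7 = 6
Result: Thursday

Thursday


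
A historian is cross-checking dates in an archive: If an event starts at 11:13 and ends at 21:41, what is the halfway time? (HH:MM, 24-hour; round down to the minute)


Start time: 11:13 = 673 minutes from midnight
End time: 21:41 = 1301 minutes from midnight
Sum: 673 + 1301 = 1974
Midpoint: 1974 / 2 = 987 minutes
Convert: 987 / 60 = 16 hours, 27 minutes
Result: 16:27

16:27


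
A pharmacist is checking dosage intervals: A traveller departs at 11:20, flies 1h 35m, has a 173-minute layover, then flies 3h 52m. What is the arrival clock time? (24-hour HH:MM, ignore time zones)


Depart: 11:20
Leg 1: +95 min -> 12:55
Layover: +173 min -> 15:48
Leg 2: +232 min -> 19:40
Total travel: 500 minutes = 8h 20m
Arrival: 19:40

19:40


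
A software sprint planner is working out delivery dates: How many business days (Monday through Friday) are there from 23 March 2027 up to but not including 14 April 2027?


Start: 2027-03-23 (Tuesday)
End (exclusive): 2027-04-14 (Wednesday)
Total calendar days: 22
Full weeks: 22 // 7 = 3 -> 15 weekdays
Remaining 1 days starting on Tuesday:
  Tue(w) -> 1 weekdays
Total business days: 15 + 1 = 16

16


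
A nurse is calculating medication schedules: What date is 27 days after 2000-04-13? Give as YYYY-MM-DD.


Start: 2000-04-13
Adding 27 days
Days remaining in April: 17
After April: 10 days still to add
May 2000 has 31 days, need 10
Result: 2000-05-10

2000-05-10


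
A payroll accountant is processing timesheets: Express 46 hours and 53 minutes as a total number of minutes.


Hours: 46
Extra minutes: 53
Minutes per hour: 60
Hours to minutes: 46 x 60 = 2760
Total: 2760 + 53 = 2813

2813


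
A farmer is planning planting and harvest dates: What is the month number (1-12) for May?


Calendar month order:
4. April
5. May <--
6. June
May is month number 5

5


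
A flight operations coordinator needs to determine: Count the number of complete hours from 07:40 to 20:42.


Start: 07:40
End: 20:42
Hour difference: 20 - 7 = 13 hours
Minute difference: 42 - 40 = 2 minutes
Total minutes: 782
Complete hours: 782 / 60 = 13 (remainder 2)

13


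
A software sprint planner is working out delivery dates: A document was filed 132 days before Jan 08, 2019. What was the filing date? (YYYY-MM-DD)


Start: 2019-01-08
Subtracting 132 days
Days already passed in January: 8
After going back through January: 124 more days to subtract
December 2018: 31 days, 93 remaining
November 2018: 30 days, 63 remaining
October 2018: 31 days, 32 remaining
September 2018: 30 days, 2 remaining
Result: 2018-08-29

2018-08-29


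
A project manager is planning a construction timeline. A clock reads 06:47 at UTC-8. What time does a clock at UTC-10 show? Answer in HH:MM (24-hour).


Local time: 06:47 at UTC-8 (offset -8h)
Target zone: UTC-10 (offset -10h)
Difference: -10 - (-8) = -2 hours
Calculation: 6 + (-2) = 4
Result: 04:47

04:47


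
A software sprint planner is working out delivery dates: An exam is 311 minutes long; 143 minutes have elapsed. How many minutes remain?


Total budget: 311 minutes
Time used: 143 minutes
Remaining: 311 - 143 = 168 minutes
Percent used: 46.0%
Percent remaining: 54.0%

168


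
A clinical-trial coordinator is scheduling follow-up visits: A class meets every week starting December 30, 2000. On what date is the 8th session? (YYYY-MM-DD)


First occurrence: 2000-12-30 (occurrence 1)
Each occurrence is 7 days after the previous.
Occurrence 8 is 7 weeks after the first.
7 weeks = 49 days
2000-12-30 + 49 days = 2001-02-17

2001-02-17


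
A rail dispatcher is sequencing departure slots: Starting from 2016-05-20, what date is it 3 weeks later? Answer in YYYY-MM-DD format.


Start: 2016-05-20
Weeks to add: 3
Convert to days: 3 x 7 = 21 days
Add 21 days to 2016-05-20
Result: 2016-06-10

2016-06-10


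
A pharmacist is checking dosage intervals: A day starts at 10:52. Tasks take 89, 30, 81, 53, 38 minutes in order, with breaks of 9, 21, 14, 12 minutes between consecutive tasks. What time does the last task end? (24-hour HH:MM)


Start: 10:52 = 652 min from midnight
  after task 1 (89 min): 12:21
  after break (9 min): 12:30
  after task 2 (30 min): 13:00
  after break (21 min): 13:21
  after task 3 (81 min): 14:42
  after break (14 min): 14:56
  after task 4 (53 min): 15:49
  after break (12 min): 16:01
  after task 5 (38 min): 16:39
Total elapsed: 347 minutes
End time: 16:39

16:39


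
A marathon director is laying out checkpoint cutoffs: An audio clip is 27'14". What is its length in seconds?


Minutes: 27
Seconds: 14
Convert minutes to seconds: 27 x 60 = 1620
Add remaining seconds: 1620 + 14 = 1634

1634


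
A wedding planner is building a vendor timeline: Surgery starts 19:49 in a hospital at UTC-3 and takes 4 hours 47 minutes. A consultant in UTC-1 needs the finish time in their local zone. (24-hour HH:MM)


Start: 19:49 in UTC-3
Step 1 - add duration:
  minutes: 49 + 47 = 96 (carry 1h)
  hours: 19 + 4 + 1 = 24
  end in UTC-3: 00:36
Step 2 - convert UTC-3 -> UTC-1:
  offset difference: -1 - (-3) = 2 hours
  0 + (2) = 2 -> mod 24 = 2
Result: 02:36 in UTC-1

02:36


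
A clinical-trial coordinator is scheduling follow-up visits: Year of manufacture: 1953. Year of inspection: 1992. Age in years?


Birth year: 1953
Current year: 1992
Age = current year - birth year
Age = 1992 - 1953 = 39

39


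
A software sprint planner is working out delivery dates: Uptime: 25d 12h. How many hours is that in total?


Days: 25
Extra hours: 12
Hours per day: 24
Days to hours: 25 x 24 = 600
Total: 600 + 12 = 612

612


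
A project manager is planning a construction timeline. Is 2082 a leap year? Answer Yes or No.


Year: 2082
Divisible by 4? 2082 / 4 = 520.5 -> No
Not divisible by 4, so NOT a leap year

No


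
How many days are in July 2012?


Month: July
Year: 2012
July is a 31-day month
Total: 31 days

31


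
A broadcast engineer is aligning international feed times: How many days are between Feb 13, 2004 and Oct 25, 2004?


Start date: 2004-02-13
End date: 2004-10-25
Feb 2004: +17 days
Mar 2004: +31 days
Apr 2004: +30 days
... (6 more months)
Total: 255 days

255


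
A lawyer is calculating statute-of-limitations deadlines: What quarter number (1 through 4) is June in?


Month: June (month 6)
Q1: January-March (months 1-3)
Q2: April-June (months 4-6)
Q3: July-September (months 7-9)
Q4: October-December (months 10-12)
Month 6 falls in Q2

2


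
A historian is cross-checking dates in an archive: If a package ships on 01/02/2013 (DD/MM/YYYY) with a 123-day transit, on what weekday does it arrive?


Start: 2013-02-01 (Friday)
Step 1 - find target date: add 123 days
  2013-02-01 + 123 days = 2013-06-04
Step 2 - day of week:
  123 mod 7 = 4
  Friday + 4 days -> Tuesday
Result: Tuesday (2013-06-04)

Tuesday


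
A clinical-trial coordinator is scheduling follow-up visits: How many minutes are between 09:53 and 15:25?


Start time: 09:53 = 593 minutes from midnight
End time: 15:25 = 925 minutes from midnight
Difference: 925 - 593 = 332 minutes
That is 5 hours and 32 minutes

332


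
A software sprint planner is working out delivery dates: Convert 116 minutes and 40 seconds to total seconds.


Minutes: 116
Extra seconds: 40
Seconds per minute: 60
Minutes to seconds: 116 x 60 = 6960
Total: 6960 + 40 = 7000

7000


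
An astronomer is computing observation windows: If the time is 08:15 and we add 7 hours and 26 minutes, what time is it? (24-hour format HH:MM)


Start time: 08:15
Adding: 7 hours 26 minutes
Minutes: 15 + 26 = 41
Hours: 8 + 7 + 0 = 15
Result: 15:41

15:41


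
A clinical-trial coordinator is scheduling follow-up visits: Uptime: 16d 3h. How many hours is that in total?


Days: 16
Extra hours: 3
Hours per day: 24
Days to hours: 16 x 24 = 384
Total: 384 + 3 = 387

387


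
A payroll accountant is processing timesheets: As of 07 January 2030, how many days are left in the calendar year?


Start: January 07, 2030
End: December 31, 2030
Days left in January: 24
February: 28
March: 31
April: 30
May: 31
... plus remaining months
Sum of remaining months: 334
Total: 24 + 334 = 358

358


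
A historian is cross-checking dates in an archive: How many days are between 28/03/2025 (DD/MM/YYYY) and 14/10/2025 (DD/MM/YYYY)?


Start date: 2025-03-28
End date: 2025-10-14
Mar 2025: +4 days
Apr 2025: +30 days
May 2025: +31 days
... (5 more months)
Total: 200 days

200


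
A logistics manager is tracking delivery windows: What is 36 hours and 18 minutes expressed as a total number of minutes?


Hours: 36
Minutes: 18
Convert hours to minutes: 36 x 60 = 2160
Add remaining minutes: 2160 + 18 = 2178

2178


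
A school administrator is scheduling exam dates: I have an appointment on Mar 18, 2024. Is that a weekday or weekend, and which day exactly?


Date: 2024-03-18
January 1, 2024 is a Monday
Day of year: 78
Offset from Jan 1: 77 days
77 mod 7 = 0
Result: Monday

Monday


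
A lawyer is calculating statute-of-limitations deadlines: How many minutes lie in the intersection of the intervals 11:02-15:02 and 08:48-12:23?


Interval A: [662, 902] minutes from midnight
Interval B: [528, 743] minutes from midnight
Overlap start = max(662, 528) = 662
Overlap end = min(902, 743) = 743
Overlap = 743 - 662 = 81 minutes

81


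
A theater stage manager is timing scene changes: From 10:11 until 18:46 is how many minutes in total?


Start time: 10:11 = 611 minutes from midnight
End time: 18:46 = 1126 minutes from midnight
Difference: 1126 - 611 = 515 minutes
That is 8 hours and 35 minutes

515


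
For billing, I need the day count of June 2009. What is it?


Month: June
Year: 2009
June is a 30-day month
Total: 30 days

30


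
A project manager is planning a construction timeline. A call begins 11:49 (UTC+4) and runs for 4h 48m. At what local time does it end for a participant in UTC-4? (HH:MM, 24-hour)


Start: 11:49 in UTC+4
Step 1 - add duration:
  minutes: 49 + 48 = 97 (carry 1h)
  hours: 11 + 4 + 1 = 16
  end in UTC+4: 16:37
Step 2 - convert UTC+4 -> UTC-4:
  offset difference: -4 - (4) = -8 hours
  16 + (-8) = 8 -> mod 24 = 8
Result: 08:37 in UTC-4

08:37


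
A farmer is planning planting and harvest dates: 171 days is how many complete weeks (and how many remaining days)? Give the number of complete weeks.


Total days: 171
Days per week: 7
Division: 171 / 7 = 24 remainder 3
Complete weeks: 24
Remaining days: 3

24


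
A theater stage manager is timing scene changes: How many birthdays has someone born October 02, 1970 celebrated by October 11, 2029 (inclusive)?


Birth: 1970-10-02
Reference: 2029-10-11
Year difference: 2029 - 1970 = 59
Has birthday (10-02) occurred by 10-11? Yes
Age in full years: 59

59


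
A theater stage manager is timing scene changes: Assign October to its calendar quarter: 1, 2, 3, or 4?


Month: October (month 10)
Q1: January-March (months 1-3)
Q2: April-June (months 4-6)
Q3: July-September (months 7-9)
Q4: October-December (months 10-12)
Month 10 falls in Q4

4


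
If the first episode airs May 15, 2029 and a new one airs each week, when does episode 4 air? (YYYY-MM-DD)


First occurrence: 2029-05-15 (occurrence 1)
Each occurrence is 7 days after the previous.
Occurrence 4 is 3 weeks after the first.
3 weeks = 21 days
2029-05-15 + 21 days = 2029-06-05

2029-06-05


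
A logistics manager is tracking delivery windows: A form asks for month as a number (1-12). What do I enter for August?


Calendar month order:
7. July
8. August <--
9. September
August is month number 8

8


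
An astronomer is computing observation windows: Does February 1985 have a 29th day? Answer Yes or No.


Year: 1985
Divisible by 4? 1985 / 4 = 496.25 -> No
Not divisible by 4, so NOT a leap year

No


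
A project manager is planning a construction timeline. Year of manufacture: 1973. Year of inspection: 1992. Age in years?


Birth year: 1973
Current year: 1992
Age = current year - birth year
Age = 1992 - 1973 = 19

19


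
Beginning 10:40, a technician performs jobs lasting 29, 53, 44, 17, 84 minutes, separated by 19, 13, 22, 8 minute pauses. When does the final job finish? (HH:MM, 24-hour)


Start: 10:40 = 640 min from midnight
  after task 1 (29 min): 11:09
  after break (19 min): 11:28
  after task 2 (53 min): 12:21
  after break (13 min): 12:34
  after task 3 (44 min): 13:18
  after break (22 min): 13:40
  after task 4 (17 min): 13:57
  after break (8 min): 14:05
  after task 5 (84 min): 15:29
Total elapsed: 289 minutes
End time: 15:29

15:29


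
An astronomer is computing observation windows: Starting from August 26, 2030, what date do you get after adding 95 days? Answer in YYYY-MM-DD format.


Start: 2030-08-26
Adding 95 days
Days remaining in August: 5
After August: 90 days still to add
September 2030: 30 days, 60 remaining
October 2030: 31 days, 29 remaining
November 2030 has 30 days, need 29
Result: 2030-11-29

2030-11-29


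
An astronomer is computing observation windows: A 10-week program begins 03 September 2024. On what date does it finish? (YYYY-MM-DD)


Start: 2024-09-03
Weeks to add: 10
Convert to days: 10 x 7 = 70 days
Add 70 days to 2024-09-03
Result: 2024-11-12

2024-11-12


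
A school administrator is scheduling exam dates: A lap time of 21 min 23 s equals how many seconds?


Minutes: 21
Seconds: 23
Convert minutes to seconds: 21 x 60 = 1260
Add remaining seconds: 1260 + 23 = 1283

1283


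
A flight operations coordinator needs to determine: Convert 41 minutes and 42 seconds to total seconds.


Minutes: 41
Extra seconds: 42
Seconds per minute: 60
Minutes to seconds: 41 x 60 = 2460
Total: 2460 + 42 = 2502

2502


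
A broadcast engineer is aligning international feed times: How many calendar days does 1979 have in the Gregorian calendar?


Year: 1979
Check leap year rules:
Divisible by 4? No
1979 is not a leap year
Days: 365

365


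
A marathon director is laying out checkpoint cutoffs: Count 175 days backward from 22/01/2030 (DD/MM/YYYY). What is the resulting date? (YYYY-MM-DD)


Start: 2030-01-22
Subtracting 175 days
Days already passed in January: 22
After going back through January: 153 more days to subtract
December 2029: 31 days, 122 remaining
November 2029: 30 days, 92 remaining
October 2029: 31 days, 61 remaining
September 2029: 30 days, 31 remaining
Result: 2029-07-31

2029-07-31


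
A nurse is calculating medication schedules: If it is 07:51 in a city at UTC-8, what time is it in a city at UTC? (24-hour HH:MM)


Local time: 07:51 at UTC-8 (offset -8h)
Target zone: UTC (offset 0h)
Difference: 0 - (-8) = 8 hours
Calculation: 7 + (8) = 15
Result: 15:51

15:51


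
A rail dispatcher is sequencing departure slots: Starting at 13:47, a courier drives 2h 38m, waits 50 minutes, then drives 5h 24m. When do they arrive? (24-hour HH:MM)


Depart: 13:47
Leg 1: +158 min -> 16:25
Layover: +50 min -> 17:15
Leg 2: +324 min -> 22:39
Total travel: 532 minutes = 8h 52m
Arrival: 22:39

22:39


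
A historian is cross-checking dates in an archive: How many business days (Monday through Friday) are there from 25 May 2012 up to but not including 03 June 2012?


Start: 2012-05-25 (Friday)
End (exclusive): 2012-06-03 (Sunday)
Total calendar days: 9
Full weeks: 9 // 7 = 1 -> 5 weekdays
Remaining 2 days starting on Friday:
  Fri(w), Sat(-) -> 1 weekdays
Total business days: 5 + 1 = 6

6


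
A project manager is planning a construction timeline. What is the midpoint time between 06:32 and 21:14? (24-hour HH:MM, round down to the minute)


Start time: 06:32 = 392 minutes from midnight
End time: 21:14 = 1274 minutes from midnight
Sum: 392 + 1274 = 1666
Midpoint: 1666 / 2 = 833 minutes
Convert: 833 / 60 = 13 hours, 53 minutes
Result: 13:53

13:53


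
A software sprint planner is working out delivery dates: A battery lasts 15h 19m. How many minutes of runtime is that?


Hours: 15
Extra minutes: 19
Minutes per hour: 60
Hours to minutes: 15 x 60 = 900
Total: 900 + 19 = 919

919


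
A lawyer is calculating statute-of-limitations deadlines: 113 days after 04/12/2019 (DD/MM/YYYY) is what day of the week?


Start: 2019-12-04 (Wednesday)
Step 1 - find target date: add 113 days
  2019-12-04 + 113 days = 2020-03-26
Step 2 - day of week:
  113 mod 7 = 1
  Wednesday + 1 days -> Thursday
Result: Thursday (2020-03-26)

Thursday


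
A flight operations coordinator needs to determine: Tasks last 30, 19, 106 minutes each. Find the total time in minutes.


Durations: 30, 19, 106
Running sum: 30
+ 19 = 49
+ 106 = 155
Total duration: 155 minutes
That is 2 hours and 35 minutes

155


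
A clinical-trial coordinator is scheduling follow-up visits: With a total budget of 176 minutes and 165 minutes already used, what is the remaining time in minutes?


Total budget: 176 minutes
Time used: 165 minutes
Remaining: 176 - 165 = 11 minutes
Percent used: 93.8%
Percent remaining: 6.2%

11


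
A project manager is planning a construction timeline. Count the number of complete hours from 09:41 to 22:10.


Start: 09:41
End: 22:10
Hour difference: 22 - 9 = 13 hours
Minute difference: 10 - 41 = -31 minutes
Total minutes: 749
Complete hours: 749 / 60 = 12 (remainder 29)

12


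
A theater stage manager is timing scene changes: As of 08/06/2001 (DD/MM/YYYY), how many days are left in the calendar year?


Start: June 08, 2001
End: December 31, 2001
Days left in June: 22
July: 31
August: 31
September: 30
October: 31
... plus remaining months
Sum of remaining months: 184
Total: 22 + 184 = 206

206
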